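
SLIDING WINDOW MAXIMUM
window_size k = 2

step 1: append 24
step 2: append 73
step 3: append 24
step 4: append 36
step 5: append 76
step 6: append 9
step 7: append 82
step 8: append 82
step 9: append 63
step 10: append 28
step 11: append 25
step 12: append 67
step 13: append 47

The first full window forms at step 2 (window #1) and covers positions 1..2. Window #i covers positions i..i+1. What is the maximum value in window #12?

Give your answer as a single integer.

step 1: append 24 -> window=[24] (not full yet)
step 2: append 73 -> window=[24, 73] -> max=73
step 3: append 24 -> window=[73, 24] -> max=73
step 4: append 36 -> window=[24, 36] -> max=36
step 5: append 76 -> window=[36, 76] -> max=76
step 6: append 9 -> window=[76, 9] -> max=76
step 7: append 82 -> window=[9, 82] -> max=82
step 8: append 82 -> window=[82, 82] -> max=82
step 9: append 63 -> window=[82, 63] -> max=82
step 10: append 28 -> window=[63, 28] -> max=63
step 11: append 25 -> window=[28, 25] -> max=28
step 12: append 67 -> window=[25, 67] -> max=67
step 13: append 47 -> window=[67, 47] -> max=67
Window #12 max = 67

Answer: 67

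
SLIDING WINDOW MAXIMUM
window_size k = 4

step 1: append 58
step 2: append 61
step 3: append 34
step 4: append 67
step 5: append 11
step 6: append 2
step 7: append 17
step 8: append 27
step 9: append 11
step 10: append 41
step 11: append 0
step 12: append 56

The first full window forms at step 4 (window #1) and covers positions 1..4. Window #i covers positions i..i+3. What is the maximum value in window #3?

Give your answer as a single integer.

step 1: append 58 -> window=[58] (not full yet)
step 2: append 61 -> window=[58, 61] (not full yet)
step 3: append 34 -> window=[58, 61, 34] (not full yet)
step 4: append 67 -> window=[58, 61, 34, 67] -> max=67
step 5: append 11 -> window=[61, 34, 67, 11] -> max=67
step 6: append 2 -> window=[34, 67, 11, 2] -> max=67
Window #3 max = 67

Answer: 67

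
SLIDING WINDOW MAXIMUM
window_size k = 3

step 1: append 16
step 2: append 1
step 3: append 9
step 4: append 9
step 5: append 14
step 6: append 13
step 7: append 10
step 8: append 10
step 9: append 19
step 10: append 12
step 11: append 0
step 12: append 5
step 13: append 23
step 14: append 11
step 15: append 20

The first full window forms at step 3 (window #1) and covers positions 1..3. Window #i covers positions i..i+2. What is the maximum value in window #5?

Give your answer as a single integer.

Answer: 14

Derivation:
step 1: append 16 -> window=[16] (not full yet)
step 2: append 1 -> window=[16, 1] (not full yet)
step 3: append 9 -> window=[16, 1, 9] -> max=16
step 4: append 9 -> window=[1, 9, 9] -> max=9
step 5: append 14 -> window=[9, 9, 14] -> max=14
step 6: append 13 -> window=[9, 14, 13] -> max=14
step 7: append 10 -> window=[14, 13, 10] -> max=14
Window #5 max = 14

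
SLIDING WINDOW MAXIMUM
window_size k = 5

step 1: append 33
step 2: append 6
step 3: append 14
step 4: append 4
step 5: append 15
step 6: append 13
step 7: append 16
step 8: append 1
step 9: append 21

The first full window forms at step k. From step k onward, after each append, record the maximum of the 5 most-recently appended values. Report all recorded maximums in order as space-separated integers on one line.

step 1: append 33 -> window=[33] (not full yet)
step 2: append 6 -> window=[33, 6] (not full yet)
step 3: append 14 -> window=[33, 6, 14] (not full yet)
step 4: append 4 -> window=[33, 6, 14, 4] (not full yet)
step 5: append 15 -> window=[33, 6, 14, 4, 15] -> max=33
step 6: append 13 -> window=[6, 14, 4, 15, 13] -> max=15
step 7: append 16 -> window=[14, 4, 15, 13, 16] -> max=16
step 8: append 1 -> window=[4, 15, 13, 16, 1] -> max=16
step 9: append 21 -> window=[15, 13, 16, 1, 21] -> max=21

Answer: 33 15 16 16 21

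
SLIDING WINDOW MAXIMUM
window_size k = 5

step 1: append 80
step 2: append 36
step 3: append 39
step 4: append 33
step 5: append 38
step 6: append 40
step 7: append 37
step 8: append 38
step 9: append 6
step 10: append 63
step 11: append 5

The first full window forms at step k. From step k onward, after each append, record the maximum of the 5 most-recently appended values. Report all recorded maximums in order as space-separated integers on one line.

Answer: 80 40 40 40 40 63 63

Derivation:
step 1: append 80 -> window=[80] (not full yet)
step 2: append 36 -> window=[80, 36] (not full yet)
step 3: append 39 -> window=[80, 36, 39] (not full yet)
step 4: append 33 -> window=[80, 36, 39, 33] (not full yet)
step 5: append 38 -> window=[80, 36, 39, 33, 38] -> max=80
step 6: append 40 -> window=[36, 39, 33, 38, 40] -> max=40
step 7: append 37 -> window=[39, 33, 38, 40, 37] -> max=40
step 8: append 38 -> window=[33, 38, 40, 37, 38] -> max=40
step 9: append 6 -> window=[38, 40, 37, 38, 6] -> max=40
step 10: append 63 -> window=[40, 37, 38, 6, 63] -> max=63
step 11: append 5 -> window=[37, 38, 6, 63, 5] -> max=63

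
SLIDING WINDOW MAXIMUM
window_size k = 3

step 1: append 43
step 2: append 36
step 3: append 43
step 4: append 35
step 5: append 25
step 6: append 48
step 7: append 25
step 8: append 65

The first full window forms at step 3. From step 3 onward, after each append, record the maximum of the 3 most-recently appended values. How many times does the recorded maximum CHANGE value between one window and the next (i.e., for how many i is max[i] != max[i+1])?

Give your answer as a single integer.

Answer: 2

Derivation:
step 1: append 43 -> window=[43] (not full yet)
step 2: append 36 -> window=[43, 36] (not full yet)
step 3: append 43 -> window=[43, 36, 43] -> max=43
step 4: append 35 -> window=[36, 43, 35] -> max=43
step 5: append 25 -> window=[43, 35, 25] -> max=43
step 6: append 48 -> window=[35, 25, 48] -> max=48
step 7: append 25 -> window=[25, 48, 25] -> max=48
step 8: append 65 -> window=[48, 25, 65] -> max=65
Recorded maximums: 43 43 43 48 48 65
Changes between consecutive maximums: 2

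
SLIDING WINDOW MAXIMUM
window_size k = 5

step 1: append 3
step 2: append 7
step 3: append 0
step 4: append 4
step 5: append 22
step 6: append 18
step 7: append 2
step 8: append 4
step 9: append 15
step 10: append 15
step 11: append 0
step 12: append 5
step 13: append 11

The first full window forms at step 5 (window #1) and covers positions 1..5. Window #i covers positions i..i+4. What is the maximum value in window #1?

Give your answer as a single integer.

Answer: 22

Derivation:
step 1: append 3 -> window=[3] (not full yet)
step 2: append 7 -> window=[3, 7] (not full yet)
step 3: append 0 -> window=[3, 7, 0] (not full yet)
step 4: append 4 -> window=[3, 7, 0, 4] (not full yet)
step 5: append 22 -> window=[3, 7, 0, 4, 22] -> max=22
Window #1 max = 22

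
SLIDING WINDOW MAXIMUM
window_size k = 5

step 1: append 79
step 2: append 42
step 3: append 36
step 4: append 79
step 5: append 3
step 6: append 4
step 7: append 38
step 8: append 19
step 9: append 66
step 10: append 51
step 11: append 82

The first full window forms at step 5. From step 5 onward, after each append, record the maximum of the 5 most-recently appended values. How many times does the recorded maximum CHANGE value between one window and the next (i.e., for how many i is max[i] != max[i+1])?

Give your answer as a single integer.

Answer: 2

Derivation:
step 1: append 79 -> window=[79] (not full yet)
step 2: append 42 -> window=[79, 42] (not full yet)
step 3: append 36 -> window=[79, 42, 36] (not full yet)
step 4: append 79 -> window=[79, 42, 36, 79] (not full yet)
step 5: append 3 -> window=[79, 42, 36, 79, 3] -> max=79
step 6: append 4 -> window=[42, 36, 79, 3, 4] -> max=79
step 7: append 38 -> window=[36, 79, 3, 4, 38] -> max=79
step 8: append 19 -> window=[79, 3, 4, 38, 19] -> max=79
step 9: append 66 -> window=[3, 4, 38, 19, 66] -> max=66
step 10: append 51 -> window=[4, 38, 19, 66, 51] -> max=66
step 11: append 82 -> window=[38, 19, 66, 51, 82] -> max=82
Recorded maximums: 79 79 79 79 66 66 82
Changes between consecutive maximums: 2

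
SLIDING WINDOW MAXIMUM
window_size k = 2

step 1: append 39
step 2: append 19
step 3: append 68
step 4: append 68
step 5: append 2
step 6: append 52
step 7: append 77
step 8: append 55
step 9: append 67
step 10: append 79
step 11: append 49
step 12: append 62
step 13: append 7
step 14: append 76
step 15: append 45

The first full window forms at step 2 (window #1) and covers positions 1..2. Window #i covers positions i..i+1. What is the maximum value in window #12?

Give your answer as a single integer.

step 1: append 39 -> window=[39] (not full yet)
step 2: append 19 -> window=[39, 19] -> max=39
step 3: append 68 -> window=[19, 68] -> max=68
step 4: append 68 -> window=[68, 68] -> max=68
step 5: append 2 -> window=[68, 2] -> max=68
step 6: append 52 -> window=[2, 52] -> max=52
step 7: append 77 -> window=[52, 77] -> max=77
step 8: append 55 -> window=[77, 55] -> max=77
step 9: append 67 -> window=[55, 67] -> max=67
step 10: append 79 -> window=[67, 79] -> max=79
step 11: append 49 -> window=[79, 49] -> max=79
step 12: append 62 -> window=[49, 62] -> max=62
step 13: append 7 -> window=[62, 7] -> max=62
Window #12 max = 62

Answer: 62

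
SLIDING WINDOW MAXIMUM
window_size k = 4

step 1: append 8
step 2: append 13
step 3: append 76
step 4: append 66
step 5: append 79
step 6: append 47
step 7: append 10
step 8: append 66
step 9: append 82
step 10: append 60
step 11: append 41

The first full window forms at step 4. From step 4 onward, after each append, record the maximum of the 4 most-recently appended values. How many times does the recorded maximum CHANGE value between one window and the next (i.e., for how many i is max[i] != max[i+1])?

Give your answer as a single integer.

Answer: 2

Derivation:
step 1: append 8 -> window=[8] (not full yet)
step 2: append 13 -> window=[8, 13] (not full yet)
step 3: append 76 -> window=[8, 13, 76] (not full yet)
step 4: append 66 -> window=[8, 13, 76, 66] -> max=76
step 5: append 79 -> window=[13, 76, 66, 79] -> max=79
step 6: append 47 -> window=[76, 66, 79, 47] -> max=79
step 7: append 10 -> window=[66, 79, 47, 10] -> max=79
step 8: append 66 -> window=[79, 47, 10, 66] -> max=79
step 9: append 82 -> window=[47, 10, 66, 82] -> max=82
step 10: append 60 -> window=[10, 66, 82, 60] -> max=82
step 11: append 41 -> window=[66, 82, 60, 41] -> max=82
Recorded maximums: 76 79 79 79 79 82 82 82
Changes between consecutive maximums: 2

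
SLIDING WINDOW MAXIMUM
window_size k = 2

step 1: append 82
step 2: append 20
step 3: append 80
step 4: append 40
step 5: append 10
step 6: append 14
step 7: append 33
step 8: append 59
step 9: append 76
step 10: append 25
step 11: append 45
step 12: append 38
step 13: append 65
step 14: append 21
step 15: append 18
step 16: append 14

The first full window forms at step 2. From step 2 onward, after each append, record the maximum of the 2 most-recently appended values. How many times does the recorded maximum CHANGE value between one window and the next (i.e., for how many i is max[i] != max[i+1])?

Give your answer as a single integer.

Answer: 10

Derivation:
step 1: append 82 -> window=[82] (not full yet)
step 2: append 20 -> window=[82, 20] -> max=82
step 3: append 80 -> window=[20, 80] -> max=80
step 4: append 40 -> window=[80, 40] -> max=80
step 5: append 10 -> window=[40, 10] -> max=40
step 6: append 14 -> window=[10, 14] -> max=14
step 7: append 33 -> window=[14, 33] -> max=33
step 8: append 59 -> window=[33, 59] -> max=59
step 9: append 76 -> window=[59, 76] -> max=76
step 10: append 25 -> window=[76, 25] -> max=76
step 11: append 45 -> window=[25, 45] -> max=45
step 12: append 38 -> window=[45, 38] -> max=45
step 13: append 65 -> window=[38, 65] -> max=65
step 14: append 21 -> window=[65, 21] -> max=65
step 15: append 18 -> window=[21, 18] -> max=21
step 16: append 14 -> window=[18, 14] -> max=18
Recorded maximums: 82 80 80 40 14 33 59 76 76 45 45 65 65 21 18
Changes between consecutive maximums: 10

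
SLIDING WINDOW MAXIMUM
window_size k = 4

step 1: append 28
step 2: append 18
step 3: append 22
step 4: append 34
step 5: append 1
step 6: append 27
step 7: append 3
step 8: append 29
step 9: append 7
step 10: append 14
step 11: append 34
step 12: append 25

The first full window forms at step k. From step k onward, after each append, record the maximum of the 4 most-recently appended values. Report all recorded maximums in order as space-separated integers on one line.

Answer: 34 34 34 34 29 29 29 34 34

Derivation:
step 1: append 28 -> window=[28] (not full yet)
step 2: append 18 -> window=[28, 18] (not full yet)
step 3: append 22 -> window=[28, 18, 22] (not full yet)
step 4: append 34 -> window=[28, 18, 22, 34] -> max=34
step 5: append 1 -> window=[18, 22, 34, 1] -> max=34
step 6: append 27 -> window=[22, 34, 1, 27] -> max=34
step 7: append 3 -> window=[34, 1, 27, 3] -> max=34
step 8: append 29 -> window=[1, 27, 3, 29] -> max=29
step 9: append 7 -> window=[27, 3, 29, 7] -> max=29
step 10: append 14 -> window=[3, 29, 7, 14] -> max=29
step 11: append 34 -> window=[29, 7, 14, 34] -> max=34
step 12: append 25 -> window=[7, 14, 34, 25] -> max=34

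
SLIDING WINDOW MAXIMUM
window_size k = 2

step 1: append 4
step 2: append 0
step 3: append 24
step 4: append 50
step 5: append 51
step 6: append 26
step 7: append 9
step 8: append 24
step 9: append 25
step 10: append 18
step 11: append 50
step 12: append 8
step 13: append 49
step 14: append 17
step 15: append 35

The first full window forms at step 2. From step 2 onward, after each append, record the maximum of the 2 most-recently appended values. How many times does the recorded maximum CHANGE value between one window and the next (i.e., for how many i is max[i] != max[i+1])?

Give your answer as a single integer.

step 1: append 4 -> window=[4] (not full yet)
step 2: append 0 -> window=[4, 0] -> max=4
step 3: append 24 -> window=[0, 24] -> max=24
step 4: append 50 -> window=[24, 50] -> max=50
step 5: append 51 -> window=[50, 51] -> max=51
step 6: append 26 -> window=[51, 26] -> max=51
step 7: append 9 -> window=[26, 9] -> max=26
step 8: append 24 -> window=[9, 24] -> max=24
step 9: append 25 -> window=[24, 25] -> max=25
step 10: append 18 -> window=[25, 18] -> max=25
step 11: append 50 -> window=[18, 50] -> max=50
step 12: append 8 -> window=[50, 8] -> max=50
step 13: append 49 -> window=[8, 49] -> max=49
step 14: append 17 -> window=[49, 17] -> max=49
step 15: append 35 -> window=[17, 35] -> max=35
Recorded maximums: 4 24 50 51 51 26 24 25 25 50 50 49 49 35
Changes between consecutive maximums: 9

Answer: 9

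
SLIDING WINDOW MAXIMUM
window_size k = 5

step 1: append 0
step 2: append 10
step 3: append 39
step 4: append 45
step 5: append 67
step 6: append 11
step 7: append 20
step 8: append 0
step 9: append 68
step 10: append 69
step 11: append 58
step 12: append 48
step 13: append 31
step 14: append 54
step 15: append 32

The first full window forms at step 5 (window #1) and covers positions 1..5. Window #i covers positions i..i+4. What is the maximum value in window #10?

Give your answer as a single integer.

step 1: append 0 -> window=[0] (not full yet)
step 2: append 10 -> window=[0, 10] (not full yet)
step 3: append 39 -> window=[0, 10, 39] (not full yet)
step 4: append 45 -> window=[0, 10, 39, 45] (not full yet)
step 5: append 67 -> window=[0, 10, 39, 45, 67] -> max=67
step 6: append 11 -> window=[10, 39, 45, 67, 11] -> max=67
step 7: append 20 -> window=[39, 45, 67, 11, 20] -> max=67
step 8: append 0 -> window=[45, 67, 11, 20, 0] -> max=67
step 9: append 68 -> window=[67, 11, 20, 0, 68] -> max=68
step 10: append 69 -> window=[11, 20, 0, 68, 69] -> max=69
step 11: append 58 -> window=[20, 0, 68, 69, 58] -> max=69
step 12: append 48 -> window=[0, 68, 69, 58, 48] -> max=69
step 13: append 31 -> window=[68, 69, 58, 48, 31] -> max=69
step 14: append 54 -> window=[69, 58, 48, 31, 54] -> max=69
Window #10 max = 69

Answer: 69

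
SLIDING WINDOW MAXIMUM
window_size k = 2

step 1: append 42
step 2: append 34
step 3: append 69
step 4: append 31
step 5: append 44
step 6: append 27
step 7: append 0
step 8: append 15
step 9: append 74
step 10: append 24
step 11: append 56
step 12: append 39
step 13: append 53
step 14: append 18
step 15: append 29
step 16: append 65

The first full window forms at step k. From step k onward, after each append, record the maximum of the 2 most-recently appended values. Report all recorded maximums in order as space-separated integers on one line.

Answer: 42 69 69 44 44 27 15 74 74 56 56 53 53 29 65

Derivation:
step 1: append 42 -> window=[42] (not full yet)
step 2: append 34 -> window=[42, 34] -> max=42
step 3: append 69 -> window=[34, 69] -> max=69
step 4: append 31 -> window=[69, 31] -> max=69
step 5: append 44 -> window=[31, 44] -> max=44
step 6: append 27 -> window=[44, 27] -> max=44
step 7: append 0 -> window=[27, 0] -> max=27
step 8: append 15 -> window=[0, 15] -> max=15
step 9: append 74 -> window=[15, 74] -> max=74
step 10: append 24 -> window=[74, 24] -> max=74
step 11: append 56 -> window=[24, 56] -> max=56
step 12: append 39 -> window=[56, 39] -> max=56
step 13: append 53 -> window=[39, 53] -> max=53
step 14: append 18 -> window=[53, 18] -> max=53
step 15: append 29 -> window=[18, 29] -> max=29
step 16: append 65 -> window=[29, 65] -> max=65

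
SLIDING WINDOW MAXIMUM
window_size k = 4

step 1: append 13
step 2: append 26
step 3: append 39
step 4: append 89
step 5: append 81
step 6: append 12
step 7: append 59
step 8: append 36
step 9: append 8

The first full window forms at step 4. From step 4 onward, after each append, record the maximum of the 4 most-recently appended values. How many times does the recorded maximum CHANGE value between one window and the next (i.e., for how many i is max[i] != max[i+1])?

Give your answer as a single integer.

Answer: 2

Derivation:
step 1: append 13 -> window=[13] (not full yet)
step 2: append 26 -> window=[13, 26] (not full yet)
step 3: append 39 -> window=[13, 26, 39] (not full yet)
step 4: append 89 -> window=[13, 26, 39, 89] -> max=89
step 5: append 81 -> window=[26, 39, 89, 81] -> max=89
step 6: append 12 -> window=[39, 89, 81, 12] -> max=89
step 7: append 59 -> window=[89, 81, 12, 59] -> max=89
step 8: append 36 -> window=[81, 12, 59, 36] -> max=81
step 9: append 8 -> window=[12, 59, 36, 8] -> max=59
Recorded maximums: 89 89 89 89 81 59
Changes between consecutive maximums: 2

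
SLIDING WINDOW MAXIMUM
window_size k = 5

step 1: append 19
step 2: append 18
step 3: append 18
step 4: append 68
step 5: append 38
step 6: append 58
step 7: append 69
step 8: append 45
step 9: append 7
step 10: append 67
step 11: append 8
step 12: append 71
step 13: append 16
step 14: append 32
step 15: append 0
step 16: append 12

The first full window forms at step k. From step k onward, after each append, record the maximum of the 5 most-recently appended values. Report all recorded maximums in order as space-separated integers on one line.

step 1: append 19 -> window=[19] (not full yet)
step 2: append 18 -> window=[19, 18] (not full yet)
step 3: append 18 -> window=[19, 18, 18] (not full yet)
step 4: append 68 -> window=[19, 18, 18, 68] (not full yet)
step 5: append 38 -> window=[19, 18, 18, 68, 38] -> max=68
step 6: append 58 -> window=[18, 18, 68, 38, 58] -> max=68
step 7: append 69 -> window=[18, 68, 38, 58, 69] -> max=69
step 8: append 45 -> window=[68, 38, 58, 69, 45] -> max=69
step 9: append 7 -> window=[38, 58, 69, 45, 7] -> max=69
step 10: append 67 -> window=[58, 69, 45, 7, 67] -> max=69
step 11: append 8 -> window=[69, 45, 7, 67, 8] -> max=69
step 12: append 71 -> window=[45, 7, 67, 8, 71] -> max=71
step 13: append 16 -> window=[7, 67, 8, 71, 16] -> max=71
step 14: append 32 -> window=[67, 8, 71, 16, 32] -> max=71
step 15: append 0 -> window=[8, 71, 16, 32, 0] -> max=71
step 16: append 12 -> window=[71, 16, 32, 0, 12] -> max=71

Answer: 68 68 69 69 69 69 69 71 71 71 71 71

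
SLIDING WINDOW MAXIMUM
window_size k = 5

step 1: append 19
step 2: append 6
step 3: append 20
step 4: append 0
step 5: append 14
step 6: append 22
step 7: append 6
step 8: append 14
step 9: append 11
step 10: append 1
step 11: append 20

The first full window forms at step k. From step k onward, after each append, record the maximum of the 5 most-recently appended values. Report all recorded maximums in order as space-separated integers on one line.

Answer: 20 22 22 22 22 22 20

Derivation:
step 1: append 19 -> window=[19] (not full yet)
step 2: append 6 -> window=[19, 6] (not full yet)
step 3: append 20 -> window=[19, 6, 20] (not full yet)
step 4: append 0 -> window=[19, 6, 20, 0] (not full yet)
step 5: append 14 -> window=[19, 6, 20, 0, 14] -> max=20
step 6: append 22 -> window=[6, 20, 0, 14, 22] -> max=22
step 7: append 6 -> window=[20, 0, 14, 22, 6] -> max=22
step 8: append 14 -> window=[0, 14, 22, 6, 14] -> max=22
step 9: append 11 -> window=[14, 22, 6, 14, 11] -> max=22
step 10: append 1 -> window=[22, 6, 14, 11, 1] -> max=22
step 11: append 20 -> window=[6, 14, 11, 1, 20] -> max=20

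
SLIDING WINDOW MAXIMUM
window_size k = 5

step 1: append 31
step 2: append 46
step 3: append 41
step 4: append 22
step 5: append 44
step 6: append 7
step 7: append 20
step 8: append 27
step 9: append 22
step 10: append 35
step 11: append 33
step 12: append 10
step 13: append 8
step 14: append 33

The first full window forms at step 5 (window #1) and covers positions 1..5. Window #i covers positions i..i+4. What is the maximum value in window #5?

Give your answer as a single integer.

step 1: append 31 -> window=[31] (not full yet)
step 2: append 46 -> window=[31, 46] (not full yet)
step 3: append 41 -> window=[31, 46, 41] (not full yet)
step 4: append 22 -> window=[31, 46, 41, 22] (not full yet)
step 5: append 44 -> window=[31, 46, 41, 22, 44] -> max=46
step 6: append 7 -> window=[46, 41, 22, 44, 7] -> max=46
step 7: append 20 -> window=[41, 22, 44, 7, 20] -> max=44
step 8: append 27 -> window=[22, 44, 7, 20, 27] -> max=44
step 9: append 22 -> window=[44, 7, 20, 27, 22] -> max=44
Window #5 max = 44

Answer: 44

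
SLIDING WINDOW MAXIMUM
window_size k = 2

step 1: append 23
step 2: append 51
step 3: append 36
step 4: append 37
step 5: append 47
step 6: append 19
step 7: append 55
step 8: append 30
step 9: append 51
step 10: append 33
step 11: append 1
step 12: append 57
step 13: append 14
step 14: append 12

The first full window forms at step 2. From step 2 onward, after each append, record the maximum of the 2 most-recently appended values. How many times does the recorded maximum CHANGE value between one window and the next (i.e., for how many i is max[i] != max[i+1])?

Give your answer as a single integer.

Answer: 7

Derivation:
step 1: append 23 -> window=[23] (not full yet)
step 2: append 51 -> window=[23, 51] -> max=51
step 3: append 36 -> window=[51, 36] -> max=51
step 4: append 37 -> window=[36, 37] -> max=37
step 5: append 47 -> window=[37, 47] -> max=47
step 6: append 19 -> window=[47, 19] -> max=47
step 7: append 55 -> window=[19, 55] -> max=55
step 8: append 30 -> window=[55, 30] -> max=55
step 9: append 51 -> window=[30, 51] -> max=51
step 10: append 33 -> window=[51, 33] -> max=51
step 11: append 1 -> window=[33, 1] -> max=33
step 12: append 57 -> window=[1, 57] -> max=57
step 13: append 14 -> window=[57, 14] -> max=57
step 14: append 12 -> window=[14, 12] -> max=14
Recorded maximums: 51 51 37 47 47 55 55 51 51 33 57 57 14
Changes between consecutive maximums: 7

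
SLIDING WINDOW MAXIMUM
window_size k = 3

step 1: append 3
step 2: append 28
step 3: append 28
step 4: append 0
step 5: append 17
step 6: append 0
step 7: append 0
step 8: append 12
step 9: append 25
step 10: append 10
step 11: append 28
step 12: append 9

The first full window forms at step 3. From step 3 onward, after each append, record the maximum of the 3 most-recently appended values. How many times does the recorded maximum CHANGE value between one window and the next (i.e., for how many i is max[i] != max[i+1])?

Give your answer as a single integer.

step 1: append 3 -> window=[3] (not full yet)
step 2: append 28 -> window=[3, 28] (not full yet)
step 3: append 28 -> window=[3, 28, 28] -> max=28
step 4: append 0 -> window=[28, 28, 0] -> max=28
step 5: append 17 -> window=[28, 0, 17] -> max=28
step 6: append 0 -> window=[0, 17, 0] -> max=17
step 7: append 0 -> window=[17, 0, 0] -> max=17
step 8: append 12 -> window=[0, 0, 12] -> max=12
step 9: append 25 -> window=[0, 12, 25] -> max=25
step 10: append 10 -> window=[12, 25, 10] -> max=25
step 11: append 28 -> window=[25, 10, 28] -> max=28
step 12: append 9 -> window=[10, 28, 9] -> max=28
Recorded maximums: 28 28 28 17 17 12 25 25 28 28
Changes between consecutive maximums: 4

Answer: 4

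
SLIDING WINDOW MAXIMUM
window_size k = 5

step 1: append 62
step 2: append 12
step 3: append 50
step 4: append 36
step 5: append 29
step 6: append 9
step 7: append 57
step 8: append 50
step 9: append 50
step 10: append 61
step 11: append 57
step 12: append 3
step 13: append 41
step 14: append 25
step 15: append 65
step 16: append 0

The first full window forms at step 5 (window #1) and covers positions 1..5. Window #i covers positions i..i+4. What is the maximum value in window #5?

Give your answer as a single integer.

Answer: 57

Derivation:
step 1: append 62 -> window=[62] (not full yet)
step 2: append 12 -> window=[62, 12] (not full yet)
step 3: append 50 -> window=[62, 12, 50] (not full yet)
step 4: append 36 -> window=[62, 12, 50, 36] (not full yet)
step 5: append 29 -> window=[62, 12, 50, 36, 29] -> max=62
step 6: append 9 -> window=[12, 50, 36, 29, 9] -> max=50
step 7: append 57 -> window=[50, 36, 29, 9, 57] -> max=57
step 8: append 50 -> window=[36, 29, 9, 57, 50] -> max=57
step 9: append 50 -> window=[29, 9, 57, 50, 50] -> max=57
Window #5 max = 57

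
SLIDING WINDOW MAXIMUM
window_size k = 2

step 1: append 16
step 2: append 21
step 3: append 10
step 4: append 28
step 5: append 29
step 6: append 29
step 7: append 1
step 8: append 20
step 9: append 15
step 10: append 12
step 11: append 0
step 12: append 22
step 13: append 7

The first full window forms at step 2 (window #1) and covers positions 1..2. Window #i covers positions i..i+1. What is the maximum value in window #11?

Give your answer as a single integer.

Answer: 22

Derivation:
step 1: append 16 -> window=[16] (not full yet)
step 2: append 21 -> window=[16, 21] -> max=21
step 3: append 10 -> window=[21, 10] -> max=21
step 4: append 28 -> window=[10, 28] -> max=28
step 5: append 29 -> window=[28, 29] -> max=29
step 6: append 29 -> window=[29, 29] -> max=29
step 7: append 1 -> window=[29, 1] -> max=29
step 8: append 20 -> window=[1, 20] -> max=20
step 9: append 15 -> window=[20, 15] -> max=20
step 10: append 12 -> window=[15, 12] -> max=15
step 11: append 0 -> window=[12, 0] -> max=12
step 12: append 22 -> window=[0, 22] -> max=22
Window #11 max = 22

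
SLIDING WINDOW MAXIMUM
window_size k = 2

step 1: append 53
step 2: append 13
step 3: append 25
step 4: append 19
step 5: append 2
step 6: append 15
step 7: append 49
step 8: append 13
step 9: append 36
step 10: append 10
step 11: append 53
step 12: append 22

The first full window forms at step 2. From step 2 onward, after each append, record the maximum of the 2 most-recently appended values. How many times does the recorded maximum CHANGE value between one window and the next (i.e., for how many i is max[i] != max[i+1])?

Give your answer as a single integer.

Answer: 6

Derivation:
step 1: append 53 -> window=[53] (not full yet)
step 2: append 13 -> window=[53, 13] -> max=53
step 3: append 25 -> window=[13, 25] -> max=25
step 4: append 19 -> window=[25, 19] -> max=25
step 5: append 2 -> window=[19, 2] -> max=19
step 6: append 15 -> window=[2, 15] -> max=15
step 7: append 49 -> window=[15, 49] -> max=49
step 8: append 13 -> window=[49, 13] -> max=49
step 9: append 36 -> window=[13, 36] -> max=36
step 10: append 10 -> window=[36, 10] -> max=36
step 11: append 53 -> window=[10, 53] -> max=53
step 12: append 22 -> window=[53, 22] -> max=53
Recorded maximums: 53 25 25 19 15 49 49 36 36 53 53
Changes between consecutive maximums: 6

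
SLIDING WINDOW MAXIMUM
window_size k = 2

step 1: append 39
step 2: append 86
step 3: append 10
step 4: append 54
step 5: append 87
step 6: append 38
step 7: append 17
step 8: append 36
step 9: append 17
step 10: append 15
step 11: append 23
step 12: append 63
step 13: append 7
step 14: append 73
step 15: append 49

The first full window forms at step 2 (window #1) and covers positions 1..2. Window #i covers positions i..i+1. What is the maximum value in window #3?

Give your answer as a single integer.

Answer: 54

Derivation:
step 1: append 39 -> window=[39] (not full yet)
step 2: append 86 -> window=[39, 86] -> max=86
step 3: append 10 -> window=[86, 10] -> max=86
step 4: append 54 -> window=[10, 54] -> max=54
Window #3 max = 54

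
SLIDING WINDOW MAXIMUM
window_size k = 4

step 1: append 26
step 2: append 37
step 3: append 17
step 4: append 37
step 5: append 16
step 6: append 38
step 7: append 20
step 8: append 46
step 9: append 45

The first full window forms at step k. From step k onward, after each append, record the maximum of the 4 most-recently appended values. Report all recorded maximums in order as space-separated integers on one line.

step 1: append 26 -> window=[26] (not full yet)
step 2: append 37 -> window=[26, 37] (not full yet)
step 3: append 17 -> window=[26, 37, 17] (not full yet)
step 4: append 37 -> window=[26, 37, 17, 37] -> max=37
step 5: append 16 -> window=[37, 17, 37, 16] -> max=37
step 6: append 38 -> window=[17, 37, 16, 38] -> max=38
step 7: append 20 -> window=[37, 16, 38, 20] -> max=38
step 8: append 46 -> window=[16, 38, 20, 46] -> max=46
step 9: append 45 -> window=[38, 20, 46, 45] -> max=46

Answer: 37 37 38 38 46 46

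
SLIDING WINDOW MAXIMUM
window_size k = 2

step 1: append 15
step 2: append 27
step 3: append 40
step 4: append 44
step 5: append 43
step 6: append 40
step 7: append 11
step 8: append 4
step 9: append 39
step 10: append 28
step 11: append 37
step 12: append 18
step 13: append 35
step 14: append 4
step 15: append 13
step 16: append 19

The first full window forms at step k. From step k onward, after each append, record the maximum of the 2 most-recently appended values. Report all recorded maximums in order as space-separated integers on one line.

step 1: append 15 -> window=[15] (not full yet)
step 2: append 27 -> window=[15, 27] -> max=27
step 3: append 40 -> window=[27, 40] -> max=40
step 4: append 44 -> window=[40, 44] -> max=44
step 5: append 43 -> window=[44, 43] -> max=44
step 6: append 40 -> window=[43, 40] -> max=43
step 7: append 11 -> window=[40, 11] -> max=40
step 8: append 4 -> window=[11, 4] -> max=11
step 9: append 39 -> window=[4, 39] -> max=39
step 10: append 28 -> window=[39, 28] -> max=39
step 11: append 37 -> window=[28, 37] -> max=37
step 12: append 18 -> window=[37, 18] -> max=37
step 13: append 35 -> window=[18, 35] -> max=35
step 14: append 4 -> window=[35, 4] -> max=35
step 15: append 13 -> window=[4, 13] -> max=13
step 16: append 19 -> window=[13, 19] -> max=19

Answer: 27 40 44 44 43 40 11 39 39 37 37 35 35 13 19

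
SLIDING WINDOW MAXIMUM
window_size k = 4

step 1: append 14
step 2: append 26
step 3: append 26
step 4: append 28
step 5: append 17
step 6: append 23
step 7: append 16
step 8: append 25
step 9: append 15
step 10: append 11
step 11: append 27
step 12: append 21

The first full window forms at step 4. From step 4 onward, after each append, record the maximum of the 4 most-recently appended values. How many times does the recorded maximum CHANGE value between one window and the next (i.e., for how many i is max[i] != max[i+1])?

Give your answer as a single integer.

step 1: append 14 -> window=[14] (not full yet)
step 2: append 26 -> window=[14, 26] (not full yet)
step 3: append 26 -> window=[14, 26, 26] (not full yet)
step 4: append 28 -> window=[14, 26, 26, 28] -> max=28
step 5: append 17 -> window=[26, 26, 28, 17] -> max=28
step 6: append 23 -> window=[26, 28, 17, 23] -> max=28
step 7: append 16 -> window=[28, 17, 23, 16] -> max=28
step 8: append 25 -> window=[17, 23, 16, 25] -> max=25
step 9: append 15 -> window=[23, 16, 25, 15] -> max=25
step 10: append 11 -> window=[16, 25, 15, 11] -> max=25
step 11: append 27 -> window=[25, 15, 11, 27] -> max=27
step 12: append 21 -> window=[15, 11, 27, 21] -> max=27
Recorded maximums: 28 28 28 28 25 25 25 27 27
Changes between consecutive maximums: 2

Answer: 2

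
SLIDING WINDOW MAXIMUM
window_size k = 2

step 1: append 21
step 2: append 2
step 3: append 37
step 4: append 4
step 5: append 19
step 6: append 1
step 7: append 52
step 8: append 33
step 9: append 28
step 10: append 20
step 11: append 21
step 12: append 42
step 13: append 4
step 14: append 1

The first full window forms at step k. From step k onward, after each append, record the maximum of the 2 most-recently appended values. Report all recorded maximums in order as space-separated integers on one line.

step 1: append 21 -> window=[21] (not full yet)
step 2: append 2 -> window=[21, 2] -> max=21
step 3: append 37 -> window=[2, 37] -> max=37
step 4: append 4 -> window=[37, 4] -> max=37
step 5: append 19 -> window=[4, 19] -> max=19
step 6: append 1 -> window=[19, 1] -> max=19
step 7: append 52 -> window=[1, 52] -> max=52
step 8: append 33 -> window=[52, 33] -> max=52
step 9: append 28 -> window=[33, 28] -> max=33
step 10: append 20 -> window=[28, 20] -> max=28
step 11: append 21 -> window=[20, 21] -> max=21
step 12: append 42 -> window=[21, 42] -> max=42
step 13: append 4 -> window=[42, 4] -> max=42
step 14: append 1 -> window=[4, 1] -> max=4

Answer: 21 37 37 19 19 52 52 33 28 21 42 42 4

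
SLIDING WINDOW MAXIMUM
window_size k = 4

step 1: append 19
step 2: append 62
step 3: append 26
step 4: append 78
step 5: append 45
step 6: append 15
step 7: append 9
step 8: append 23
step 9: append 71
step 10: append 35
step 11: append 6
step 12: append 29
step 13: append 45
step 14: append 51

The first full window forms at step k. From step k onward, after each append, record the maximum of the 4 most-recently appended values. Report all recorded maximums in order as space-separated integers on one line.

Answer: 78 78 78 78 45 71 71 71 71 45 51

Derivation:
step 1: append 19 -> window=[19] (not full yet)
step 2: append 62 -> window=[19, 62] (not full yet)
step 3: append 26 -> window=[19, 62, 26] (not full yet)
step 4: append 78 -> window=[19, 62, 26, 78] -> max=78
step 5: append 45 -> window=[62, 26, 78, 45] -> max=78
step 6: append 15 -> window=[26, 78, 45, 15] -> max=78
step 7: append 9 -> window=[78, 45, 15, 9] -> max=78
step 8: append 23 -> window=[45, 15, 9, 23] -> max=45
step 9: append 71 -> window=[15, 9, 23, 71] -> max=71
step 10: append 35 -> window=[9, 23, 71, 35] -> max=71
step 11: append 6 -> window=[23, 71, 35, 6] -> max=71
step 12: append 29 -> window=[71, 35, 6, 29] -> max=71
step 13: append 45 -> window=[35, 6, 29, 45] -> max=45
step 14: append 51 -> window=[6, 29, 45, 51] -> max=51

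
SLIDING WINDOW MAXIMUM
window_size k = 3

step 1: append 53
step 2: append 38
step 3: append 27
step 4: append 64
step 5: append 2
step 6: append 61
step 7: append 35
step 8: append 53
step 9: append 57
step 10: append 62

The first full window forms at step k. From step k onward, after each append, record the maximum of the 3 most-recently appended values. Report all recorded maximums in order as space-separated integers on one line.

step 1: append 53 -> window=[53] (not full yet)
step 2: append 38 -> window=[53, 38] (not full yet)
step 3: append 27 -> window=[53, 38, 27] -> max=53
step 4: append 64 -> window=[38, 27, 64] -> max=64
step 5: append 2 -> window=[27, 64, 2] -> max=64
step 6: append 61 -> window=[64, 2, 61] -> max=64
step 7: append 35 -> window=[2, 61, 35] -> max=61
step 8: append 53 -> window=[61, 35, 53] -> max=61
step 9: append 57 -> window=[35, 53, 57] -> max=57
step 10: append 62 -> window=[53, 57, 62] -> max=62

Answer: 53 64 64 64 61 61 57 62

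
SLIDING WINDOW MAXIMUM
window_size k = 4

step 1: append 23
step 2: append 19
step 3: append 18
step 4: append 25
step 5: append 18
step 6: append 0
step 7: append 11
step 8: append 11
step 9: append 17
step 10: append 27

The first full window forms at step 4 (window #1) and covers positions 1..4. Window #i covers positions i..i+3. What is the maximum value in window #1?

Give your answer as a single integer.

Answer: 25

Derivation:
step 1: append 23 -> window=[23] (not full yet)
step 2: append 19 -> window=[23, 19] (not full yet)
step 3: append 18 -> window=[23, 19, 18] (not full yet)
step 4: append 25 -> window=[23, 19, 18, 25] -> max=25
Window #1 max = 25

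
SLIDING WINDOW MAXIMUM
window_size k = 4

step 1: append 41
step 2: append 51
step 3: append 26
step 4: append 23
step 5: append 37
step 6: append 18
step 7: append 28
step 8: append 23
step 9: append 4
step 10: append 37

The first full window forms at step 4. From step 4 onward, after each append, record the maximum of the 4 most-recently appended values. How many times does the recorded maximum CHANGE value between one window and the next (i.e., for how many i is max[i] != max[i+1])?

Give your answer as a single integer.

Answer: 3

Derivation:
step 1: append 41 -> window=[41] (not full yet)
step 2: append 51 -> window=[41, 51] (not full yet)
step 3: append 26 -> window=[41, 51, 26] (not full yet)
step 4: append 23 -> window=[41, 51, 26, 23] -> max=51
step 5: append 37 -> window=[51, 26, 23, 37] -> max=51
step 6: append 18 -> window=[26, 23, 37, 18] -> max=37
step 7: append 28 -> window=[23, 37, 18, 28] -> max=37
step 8: append 23 -> window=[37, 18, 28, 23] -> max=37
step 9: append 4 -> window=[18, 28, 23, 4] -> max=28
step 10: append 37 -> window=[28, 23, 4, 37] -> max=37
Recorded maximums: 51 51 37 37 37 28 37
Changes between consecutive maximums: 3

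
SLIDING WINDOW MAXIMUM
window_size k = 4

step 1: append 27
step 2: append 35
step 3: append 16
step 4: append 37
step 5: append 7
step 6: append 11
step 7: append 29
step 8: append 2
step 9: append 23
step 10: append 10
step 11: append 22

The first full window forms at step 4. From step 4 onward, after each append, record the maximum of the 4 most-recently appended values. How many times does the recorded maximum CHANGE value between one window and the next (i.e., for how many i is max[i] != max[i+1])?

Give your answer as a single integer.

Answer: 2

Derivation:
step 1: append 27 -> window=[27] (not full yet)
step 2: append 35 -> window=[27, 35] (not full yet)
step 3: append 16 -> window=[27, 35, 16] (not full yet)
step 4: append 37 -> window=[27, 35, 16, 37] -> max=37
step 5: append 7 -> window=[35, 16, 37, 7] -> max=37
step 6: append 11 -> window=[16, 37, 7, 11] -> max=37
step 7: append 29 -> window=[37, 7, 11, 29] -> max=37
step 8: append 2 -> window=[7, 11, 29, 2] -> max=29
step 9: append 23 -> window=[11, 29, 2, 23] -> max=29
step 10: append 10 -> window=[29, 2, 23, 10] -> max=29
step 11: append 22 -> window=[2, 23, 10, 22] -> max=23
Recorded maximums: 37 37 37 37 29 29 29 23
Changes between consecutive maximums: 2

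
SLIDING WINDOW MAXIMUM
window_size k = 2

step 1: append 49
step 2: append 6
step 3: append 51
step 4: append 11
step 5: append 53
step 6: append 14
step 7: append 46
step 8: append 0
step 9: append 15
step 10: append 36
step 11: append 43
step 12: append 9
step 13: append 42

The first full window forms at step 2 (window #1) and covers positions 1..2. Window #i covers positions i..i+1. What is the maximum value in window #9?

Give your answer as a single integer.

Answer: 36

Derivation:
step 1: append 49 -> window=[49] (not full yet)
step 2: append 6 -> window=[49, 6] -> max=49
step 3: append 51 -> window=[6, 51] -> max=51
step 4: append 11 -> window=[51, 11] -> max=51
step 5: append 53 -> window=[11, 53] -> max=53
step 6: append 14 -> window=[53, 14] -> max=53
step 7: append 46 -> window=[14, 46] -> max=46
step 8: append 0 -> window=[46, 0] -> max=46
step 9: append 15 -> window=[0, 15] -> max=15
step 10: append 36 -> window=[15, 36] -> max=36
Window #9 max = 36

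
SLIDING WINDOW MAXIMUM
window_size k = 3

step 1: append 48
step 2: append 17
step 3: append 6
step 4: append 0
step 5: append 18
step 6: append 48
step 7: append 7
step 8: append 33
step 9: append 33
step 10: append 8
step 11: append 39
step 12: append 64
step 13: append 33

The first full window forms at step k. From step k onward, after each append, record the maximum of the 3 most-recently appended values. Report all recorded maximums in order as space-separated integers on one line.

Answer: 48 17 18 48 48 48 33 33 39 64 64

Derivation:
step 1: append 48 -> window=[48] (not full yet)
step 2: append 17 -> window=[48, 17] (not full yet)
step 3: append 6 -> window=[48, 17, 6] -> max=48
step 4: append 0 -> window=[17, 6, 0] -> max=17
step 5: append 18 -> window=[6, 0, 18] -> max=18
step 6: append 48 -> window=[0, 18, 48] -> max=48
step 7: append 7 -> window=[18, 48, 7] -> max=48
step 8: append 33 -> window=[48, 7, 33] -> max=48
step 9: append 33 -> window=[7, 33, 33] -> max=33
step 10: append 8 -> window=[33, 33, 8] -> max=33
step 11: append 39 -> window=[33, 8, 39] -> max=39
step 12: append 64 -> window=[8, 39, 64] -> max=64
step 13: append 33 -> window=[39, 64, 33] -> max=64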